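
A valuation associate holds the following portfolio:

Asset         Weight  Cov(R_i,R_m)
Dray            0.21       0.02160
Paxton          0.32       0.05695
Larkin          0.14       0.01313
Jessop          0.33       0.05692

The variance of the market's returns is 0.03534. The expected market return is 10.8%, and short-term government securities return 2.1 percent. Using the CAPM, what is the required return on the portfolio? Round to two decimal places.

β_Dray = 0.02160 / 0.03534 = 0.6112
β_Paxton = 0.05695 / 0.03534 = 1.6115
β_Larkin = 0.01313 / 0.03534 = 0.3715
β_Jessop = 0.05692 / 0.03534 = 1.6106
β_P = Σ w_i β_i = 0.21×0.6112 + 0.32×1.6115 + 0.14×0.3715 + 0.33×1.6106 = 1.2275
MRP = 10.8% − 2.1% = 8.70%
E(R_P) = R_f + β_P × MRP = 2.1% + 1.2275 × 8.7% = 12.78%

12.78%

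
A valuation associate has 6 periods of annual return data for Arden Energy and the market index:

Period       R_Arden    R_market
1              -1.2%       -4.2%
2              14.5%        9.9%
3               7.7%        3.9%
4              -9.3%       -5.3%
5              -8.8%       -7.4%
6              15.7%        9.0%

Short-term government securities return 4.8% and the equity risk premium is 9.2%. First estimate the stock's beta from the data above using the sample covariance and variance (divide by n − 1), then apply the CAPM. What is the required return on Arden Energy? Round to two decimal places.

Mean R_i = (-1.2 + 14.5 + 7.7 − 9.3 − 8.8 + 15.7) / 6 = 3.1000%
Mean R_m = (-4.2 + 9.9 + 3.9 − 5.3 − 7.4 + 9.0) / 6 = 0.9833%
Σ(R_i − R̄_i)(R_m − R̄_m) = 416.0400  ⇒  Cov = 416.0400 / 5 = 83.2080
Σ(R_m − R̄_m)² = 288.9083  ⇒  Var(R_m) = 288.9083 / 5 = 57.7817
β = Cov / Var(R_m) = 83.2080 / 57.7817 = 1.4400
E(R) = R_f + β × MRP = 4.8% + 1.4400 × 9.2% = 18.05%

18.05%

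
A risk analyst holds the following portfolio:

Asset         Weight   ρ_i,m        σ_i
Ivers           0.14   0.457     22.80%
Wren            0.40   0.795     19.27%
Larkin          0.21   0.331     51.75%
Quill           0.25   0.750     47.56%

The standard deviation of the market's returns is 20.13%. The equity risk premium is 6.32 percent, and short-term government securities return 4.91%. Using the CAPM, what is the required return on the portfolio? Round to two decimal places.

11.22%

β_Ivers = 0.457 × 22.80% / 20.13% = 0.5176
β_Wren = 0.795 × 19.27% / 20.13% = 0.7610
β_Larkin = 0.331 × 51.75% / 20.13% = 0.8509
β_Quill = 0.750 × 47.56% / 20.13% = 1.7720
β_P = Σ w_i β_i = 0.14×0.5176 + 0.40×0.7610 + 0.21×0.8509 + 0.25×1.7720 = 0.9986
E(R_P) = R_f + β_P × MRP = 4.91% + 0.9986 × 6.32% = 11.22%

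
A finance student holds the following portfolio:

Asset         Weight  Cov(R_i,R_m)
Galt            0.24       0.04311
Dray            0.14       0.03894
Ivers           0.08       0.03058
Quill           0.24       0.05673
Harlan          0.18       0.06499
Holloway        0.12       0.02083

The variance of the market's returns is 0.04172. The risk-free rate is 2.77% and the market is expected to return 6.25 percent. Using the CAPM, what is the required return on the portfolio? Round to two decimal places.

β_Galt = 0.04311 / 0.04172 = 1.0333
β_Dray = 0.03894 / 0.04172 = 0.9334
β_Ivers = 0.03058 / 0.04172 = 0.7330
β_Quill = 0.05673 / 0.04172 = 1.3598
β_Harlan = 0.06499 / 0.04172 = 1.5578
β_Holloway = 0.02083 / 0.04172 = 0.4993
β_P = Σ w_i β_i = 0.24×1.0333 + 0.14×0.9334 + 0.08×0.7330 + 0.24×1.3598 + 0.18×1.5578 + 0.12×0.4993 = 1.1040
MRP = 6.25% − 2.77% = 3.48%
E(R_P) = R_f + β_P × MRP = 2.77% + 1.1040 × 3.48% = 6.61%

6.61%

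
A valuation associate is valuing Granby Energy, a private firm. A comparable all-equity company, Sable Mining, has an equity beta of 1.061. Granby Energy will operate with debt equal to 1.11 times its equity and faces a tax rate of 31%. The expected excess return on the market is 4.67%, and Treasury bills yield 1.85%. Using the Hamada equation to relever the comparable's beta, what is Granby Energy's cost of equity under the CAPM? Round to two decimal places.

β_L = β_U × [1 + (1 − t)(D/E)] = 1.061 × [1 + (1 − 0.31) × 1.11]
    = 1.061 × [1 + 0.69 × 1.11] = 1.061 × 1.7659 = 1.8736
E(R) = R_f + β_L × MRP = 1.85% + 1.8736 × 4.67% = 10.60%

10.60%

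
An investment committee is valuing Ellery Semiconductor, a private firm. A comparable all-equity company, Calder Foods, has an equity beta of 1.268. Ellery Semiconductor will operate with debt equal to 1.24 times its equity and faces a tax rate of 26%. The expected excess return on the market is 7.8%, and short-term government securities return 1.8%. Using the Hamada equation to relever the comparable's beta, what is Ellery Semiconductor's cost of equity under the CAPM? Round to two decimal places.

β_L = β_U × [1 + (1 − t)(D/E)] = 1.268 × [1 + (1 − 0.26) × 1.24]
    = 1.268 × [1 + 0.74 × 1.24] = 1.268 × 1.9176 = 2.4315
E(R) = R_f + β_L × MRP = 1.8% + 2.4315 × 7.8% = 20.77%

20.77%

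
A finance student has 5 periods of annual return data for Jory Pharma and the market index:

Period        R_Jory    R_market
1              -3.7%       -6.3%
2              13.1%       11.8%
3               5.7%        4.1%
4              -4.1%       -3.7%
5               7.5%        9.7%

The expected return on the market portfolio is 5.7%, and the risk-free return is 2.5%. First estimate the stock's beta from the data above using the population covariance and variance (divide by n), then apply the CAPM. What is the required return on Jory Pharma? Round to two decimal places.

Mean R_i = (-3.7 + 13.1 + 5.7 − 4.1 + 7.5) / 5 = 3.7000%
Mean R_m = (-6.3 + 11.8 + 4.1 − 3.7 + 9.7) / 5 = 3.1200%
Σ(R_i − R̄_i)(R_m − R̄_m) = 231.4600  ⇒  Cov = 231.4600 / 5 = 46.2920
Σ(R_m − R̄_m)² = 254.8480  ⇒  Var(R_m) = 254.8480 / 5 = 50.9696
β = Cov / Var(R_m) = 46.2920 / 50.9696 = 0.9082
MRP = 5.7% − 2.5% = 3.20%
E(R) = R_f + β × MRP = 2.5% + 0.9082 × 3.2% = 5.41%

5.41%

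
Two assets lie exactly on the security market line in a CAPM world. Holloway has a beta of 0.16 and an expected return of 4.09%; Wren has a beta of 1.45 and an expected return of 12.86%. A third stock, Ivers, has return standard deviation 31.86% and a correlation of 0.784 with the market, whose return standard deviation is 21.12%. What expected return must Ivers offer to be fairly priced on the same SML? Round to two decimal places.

11.04%

MRP = (12.86% − 4.09%) / (1.45 − 0.16) = 6.7984%
R_f = 4.09% − 0.16 × 6.7984% = 3.0023%
β_Ivers = ρ·σ_i/σ_m = 0.784 × 31.86 / 21.12 = 1.1827
E(R_Ivers) = R_f + β × MRP = 3.0023% + 1.1827 × 6.7984% = 11.04%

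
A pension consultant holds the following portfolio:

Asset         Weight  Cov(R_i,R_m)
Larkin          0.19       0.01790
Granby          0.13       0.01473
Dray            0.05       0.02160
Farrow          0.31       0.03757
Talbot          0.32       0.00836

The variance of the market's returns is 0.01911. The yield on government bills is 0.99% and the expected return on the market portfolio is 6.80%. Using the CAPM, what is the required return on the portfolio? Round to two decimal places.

β_Larkin = 0.01790 / 0.01911 = 0.9367
β_Granby = 0.01473 / 0.01911 = 0.7708
β_Dray = 0.02160 / 0.01911 = 1.1303
β_Farrow = 0.03757 / 0.01911 = 1.9660
β_Talbot = 0.00836 / 0.01911 = 0.4375
β_P = Σ w_i β_i = 0.19×0.9367 + 0.13×0.7708 + 0.05×1.1303 + 0.31×1.9660 + 0.32×0.4375 = 1.0842
MRP = 6.80% − 0.99% = 5.81%
E(R_P) = R_f + β_P × MRP = 0.99% + 1.0842 × 5.81% = 7.29%

7.29%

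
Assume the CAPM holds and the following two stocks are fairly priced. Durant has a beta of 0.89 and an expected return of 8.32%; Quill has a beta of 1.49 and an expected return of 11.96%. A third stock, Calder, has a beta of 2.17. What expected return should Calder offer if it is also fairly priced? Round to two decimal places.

16.09%

MRP (SML slope) = (11.96% − 8.32%) / (1.49 − 0.89) = 3.64% / 0.60 = 6.0667%
R_f (intercept) = 8.32% − 0.89 × 6.0667% = 2.9206%
E(R_Calder) = R_f + β × MRP = 2.9206% + 2.17 × 6.0667% = 16.09%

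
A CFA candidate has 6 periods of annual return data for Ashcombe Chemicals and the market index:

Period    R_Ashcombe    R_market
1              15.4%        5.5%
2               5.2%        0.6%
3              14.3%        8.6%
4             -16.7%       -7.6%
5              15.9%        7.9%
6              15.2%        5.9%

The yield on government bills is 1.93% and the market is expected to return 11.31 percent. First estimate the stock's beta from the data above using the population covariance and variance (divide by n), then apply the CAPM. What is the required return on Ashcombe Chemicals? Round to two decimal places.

Mean R_i = (15.4 + 5.2 + 14.3 − 16.7 + 15.9 + 15.2) / 6 = 8.2167%
Mean R_m = (5.5 + 0.6 + 8.6 − 7.6 + 7.9 + 5.9) / 6 = 3.4833%
Σ(R_i − R̄_i)(R_m − R̄_m) = 381.2817  ⇒  Cov = 381.2817 / 6 = 63.5470
Σ(R_m − R̄_m)² = 186.7483  ⇒  Var(R_m) = 186.7483 / 6 = 31.1247
β = Cov / Var(R_m) = 63.5470 / 31.1247 = 2.0417
MRP = 11.31% − 1.93% = 9.38%
E(R) = R_f + β × MRP = 1.93% + 2.0417 × 9.38% = 21.08%

21.08%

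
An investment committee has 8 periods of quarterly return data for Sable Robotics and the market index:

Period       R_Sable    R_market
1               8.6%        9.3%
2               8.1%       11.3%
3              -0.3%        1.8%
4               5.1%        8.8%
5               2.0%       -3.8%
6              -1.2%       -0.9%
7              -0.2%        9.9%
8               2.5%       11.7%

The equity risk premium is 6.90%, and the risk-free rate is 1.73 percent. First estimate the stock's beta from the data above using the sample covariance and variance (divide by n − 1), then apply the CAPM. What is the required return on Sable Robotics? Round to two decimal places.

4.12%

Mean R_i = (8.6 + 8.1 − 0.3 + 5.1 + 2.0 − 1.2 − 0.2 + 2.5) / 8 = 3.0750%
Mean R_m = (9.3 + 11.3 + 1.8 + 8.8 − 3.8 − 0.9 + 9.9 + 11.7) / 8 = 6.0125%
Σ(R_i − R̄_i)(R_m − R̄_m) = 88.6925  ⇒  Cov = 88.6925 / 7 = 12.6704
Σ(R_m − R̄_m)² = 255.8088  ⇒  Var(R_m) = 255.8088 / 7 = 36.5441
β = Cov / Var(R_m) = 12.6704 / 36.5441 = 0.3467
E(R) = R_f + β × MRP = 1.73% + 0.3467 × 6.90% = 4.12%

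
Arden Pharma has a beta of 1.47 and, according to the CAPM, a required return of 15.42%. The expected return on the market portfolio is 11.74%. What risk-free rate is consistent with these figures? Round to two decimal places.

E(R) = R_f + β(E(R_m) − R_f) = R_f(1 − β) + β·E(R_m)
15.42% = R_f × (1 − 1.47) + 1.47 × 11.74%
15.42% = R_f × -0.47 + 17.2578%
R_f = (15.42% − 17.2578%) / -0.47 = 3.91%

3.91%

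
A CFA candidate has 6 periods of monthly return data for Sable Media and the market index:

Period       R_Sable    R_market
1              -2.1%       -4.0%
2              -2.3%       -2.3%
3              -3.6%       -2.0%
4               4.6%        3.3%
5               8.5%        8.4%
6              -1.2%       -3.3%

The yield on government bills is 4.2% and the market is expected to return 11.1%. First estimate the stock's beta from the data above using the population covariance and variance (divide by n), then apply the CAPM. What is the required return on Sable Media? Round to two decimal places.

10.73%

Mean R_i = (-2.1 − 2.3 − 3.6 + 4.6 + 8.5 − 1.2) / 6 = 0.6500%
Mean R_m = (-4.0 − 2.3 − 2.0 + 3.3 + 8.4 − 3.3) / 6 = 0.0167%
Σ(R_i − R̄_i)(R_m − R̄_m) = 111.3650  ⇒  Cov = 111.3650 / 6 = 18.5608
Σ(R_m − R̄_m)² = 117.6283  ⇒  Var(R_m) = 117.6283 / 6 = 19.6047
β = Cov / Var(R_m) = 18.5608 / 19.6047 = 0.9468
MRP = 11.1% − 4.2% = 6.90%
E(R) = R_f + β × MRP = 4.2% + 0.9468 × 6.9% = 10.73%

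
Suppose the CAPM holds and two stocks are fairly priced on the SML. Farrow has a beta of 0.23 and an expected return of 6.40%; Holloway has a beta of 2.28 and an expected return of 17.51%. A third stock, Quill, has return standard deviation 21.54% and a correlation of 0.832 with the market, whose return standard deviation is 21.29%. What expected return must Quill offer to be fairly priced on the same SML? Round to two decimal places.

9.72%

MRP = (17.51% − 6.40%) / (2.28 − 0.23) = 5.4195%
R_f = 6.40% − 0.23 × 5.4195% = 5.1535%
β_Quill = ρ·σ_i/σ_m = 0.832 × 21.54 / 21.29 = 0.8418
E(R_Quill) = R_f + β × MRP = 5.1535% + 0.8418 × 5.4195% = 9.72%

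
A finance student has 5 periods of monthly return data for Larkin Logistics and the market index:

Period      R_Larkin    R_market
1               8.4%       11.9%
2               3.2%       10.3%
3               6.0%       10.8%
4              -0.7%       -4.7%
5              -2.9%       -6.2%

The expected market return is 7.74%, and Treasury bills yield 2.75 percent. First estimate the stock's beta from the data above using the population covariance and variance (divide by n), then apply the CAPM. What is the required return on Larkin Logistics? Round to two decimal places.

Mean R_i = (8.4 + 3.2 + 6.0 − 0.7 − 2.9) / 5 = 2.8000%
Mean R_m = (11.9 + 10.3 + 10.8 − 4.7 − 6.2) / 5 = 4.4200%
Σ(R_i − R̄_i)(R_m − R̄_m) = 157.1100  ⇒  Cov = 157.1100 / 5 = 31.4220
Σ(R_m − R̄_m)² = 327.1880  ⇒  Var(R_m) = 327.1880 / 5 = 65.4376
β = Cov / Var(R_m) = 31.4220 / 65.4376 = 0.4802
MRP = 7.74% − 2.75% = 4.99%
E(R) = R_f + β × MRP = 2.75% + 0.4802 × 4.99% = 5.15%

5.15%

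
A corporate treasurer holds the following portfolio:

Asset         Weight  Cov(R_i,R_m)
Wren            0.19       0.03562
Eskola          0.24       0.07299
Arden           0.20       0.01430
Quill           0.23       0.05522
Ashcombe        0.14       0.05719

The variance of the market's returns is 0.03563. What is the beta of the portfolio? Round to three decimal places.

1.343

β_Wren = 0.03562 / 0.03563 = 0.9997
β_Eskola = 0.07299 / 0.03563 = 2.0486
β_Arden = 0.01430 / 0.03563 = 0.4013
β_Quill = 0.05522 / 0.03563 = 1.5498
β_Ashcombe = 0.05719 / 0.03563 = 1.6051
β_P = Σ w_i β_i = 0.19×0.9997 + 0.24×2.0486 + 0.20×0.4013 + 0.23×1.5498 + 0.14×1.6051 = 1.3430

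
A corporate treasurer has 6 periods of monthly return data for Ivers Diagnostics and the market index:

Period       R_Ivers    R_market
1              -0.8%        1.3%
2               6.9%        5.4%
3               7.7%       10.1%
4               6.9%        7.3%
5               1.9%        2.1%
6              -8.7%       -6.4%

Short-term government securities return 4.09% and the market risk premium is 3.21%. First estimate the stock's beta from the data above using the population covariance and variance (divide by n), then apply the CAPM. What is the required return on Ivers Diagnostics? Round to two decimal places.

Mean R_i = (-0.8 + 6.9 + 7.7 + 6.9 + 1.9 − 8.7) / 6 = 2.3167%
Mean R_m = (1.3 + 5.4 + 10.1 + 7.3 + 2.1 − 6.4) / 6 = 3.3000%
Σ(R_i − R̄_i)(R_m − R̄_m) = 178.1600  ⇒  Cov = 178.1600 / 6 = 29.6933
Σ(R_m − R̄_m)² = 166.1800  ⇒  Var(R_m) = 166.1800 / 6 = 27.6967
β = Cov / Var(R_m) = 29.6933 / 27.6967 = 1.0721
E(R) = R_f + β × MRP = 4.09% + 1.0721 × 3.21% = 7.53%

7.53%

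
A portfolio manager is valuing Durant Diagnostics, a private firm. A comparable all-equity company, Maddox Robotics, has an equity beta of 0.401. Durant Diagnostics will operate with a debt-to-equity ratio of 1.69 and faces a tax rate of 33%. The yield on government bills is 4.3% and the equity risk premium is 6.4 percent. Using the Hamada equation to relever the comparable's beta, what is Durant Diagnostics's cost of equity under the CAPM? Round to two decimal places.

β_L = β_U × [1 + (1 − t)(D/E)] = 0.401 × [1 + (1 − 0.33) × 1.69]
    = 0.401 × [1 + 0.67 × 1.69] = 0.401 × 2.1323 = 0.8551
E(R) = R_f + β_L × MRP = 4.3% + 0.8551 × 6.4% = 9.77%

9.77%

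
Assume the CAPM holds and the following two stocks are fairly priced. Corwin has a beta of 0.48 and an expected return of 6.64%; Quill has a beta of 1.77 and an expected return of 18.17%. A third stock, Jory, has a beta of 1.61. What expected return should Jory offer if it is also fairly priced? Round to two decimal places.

MRP (SML slope) = (18.17% − 6.64%) / (1.77 − 0.48) = 11.53% / 1.29 = 8.9380%
R_f (intercept) = 6.64% − 0.48 × 8.9380% = 2.3498%
E(R_Jory) = R_f + β × MRP = 2.3498% + 1.61 × 8.9380% = 16.74%

16.74%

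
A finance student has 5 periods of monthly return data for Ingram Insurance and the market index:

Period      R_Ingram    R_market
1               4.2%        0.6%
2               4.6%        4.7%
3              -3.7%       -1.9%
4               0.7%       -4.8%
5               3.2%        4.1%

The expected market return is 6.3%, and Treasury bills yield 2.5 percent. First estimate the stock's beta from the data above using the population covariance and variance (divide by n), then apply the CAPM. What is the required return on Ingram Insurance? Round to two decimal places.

Mean R_i = (4.2 + 4.6 − 3.7 + 0.7 + 3.2) / 5 = 1.8000%
Mean R_m = (0.6 + 4.7 − 1.9 − 4.8 + 4.1) / 5 = 0.5400%
Σ(R_i − R̄_i)(R_m − R̄_m) = 36.0700  ⇒  Cov = 36.0700 / 5 = 7.2140
Σ(R_m − R̄_m)² = 64.4520  ⇒  Var(R_m) = 64.4520 / 5 = 12.8904
β = Cov / Var(R_m) = 7.2140 / 12.8904 = 0.5596
MRP = 6.3% − 2.5% = 3.80%
E(R) = R_f + β × MRP = 2.5% + 0.5596 × 3.8% = 4.63%

4.63%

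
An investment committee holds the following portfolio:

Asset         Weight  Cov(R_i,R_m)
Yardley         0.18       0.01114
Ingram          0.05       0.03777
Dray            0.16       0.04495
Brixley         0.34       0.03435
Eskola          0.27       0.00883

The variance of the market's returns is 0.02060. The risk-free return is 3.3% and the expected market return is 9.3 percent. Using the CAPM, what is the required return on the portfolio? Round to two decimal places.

β_Yardley = 0.01114 / 0.02060 = 0.5408
β_Ingram = 0.03777 / 0.02060 = 1.8335
β_Dray = 0.04495 / 0.02060 = 2.1820
β_Brixley = 0.03435 / 0.02060 = 1.6675
β_Eskola = 0.00883 / 0.02060 = 0.4286
β_P = Σ w_i β_i = 0.18×0.5408 + 0.05×1.8335 + 0.16×2.1820 + 0.34×1.6675 + 0.27×0.4286 = 1.2208
MRP = 9.3% − 3.3% = 6.00%
E(R_P) = R_f + β_P × MRP = 3.3% + 1.2208 × 6.0% = 10.62%

10.62%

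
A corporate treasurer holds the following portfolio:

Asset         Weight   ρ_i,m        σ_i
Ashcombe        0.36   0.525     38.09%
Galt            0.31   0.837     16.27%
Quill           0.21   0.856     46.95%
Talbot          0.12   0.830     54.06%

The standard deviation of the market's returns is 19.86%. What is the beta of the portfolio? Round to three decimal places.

1.271

β_Ashcombe = 0.525 × 38.09% / 19.86% = 1.0069
β_Galt = 0.837 × 16.27% / 19.86% = 0.6857
β_Quill = 0.856 × 46.95% / 19.86% = 2.0236
β_Talbot = 0.830 × 54.06% / 19.86% = 2.2593
β_P = Σ w_i β_i = 0.36×1.0069 + 0.31×0.6857 + 0.21×2.0236 + 0.12×2.2593 = 1.2711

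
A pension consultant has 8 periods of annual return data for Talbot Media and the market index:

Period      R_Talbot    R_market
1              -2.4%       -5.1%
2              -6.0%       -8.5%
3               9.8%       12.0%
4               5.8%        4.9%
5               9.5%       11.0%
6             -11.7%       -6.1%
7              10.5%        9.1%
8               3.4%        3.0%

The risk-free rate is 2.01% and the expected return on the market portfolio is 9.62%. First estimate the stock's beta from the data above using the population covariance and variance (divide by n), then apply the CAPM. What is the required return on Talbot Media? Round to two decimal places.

Mean R_i = (-2.4 − 6.0 + 9.8 + 5.8 + 9.5 − 11.7 + 10.5 + 3.4) / 8 = 2.3625%
Mean R_m = (-5.1 − 8.5 + 12.0 + 4.9 + 11.0 − 6.1 + 9.1 + 3.0) / 8 = 2.5375%
Σ(R_i − R̄_i)(R_m − R̄_m) = 442.9213  ⇒  Cov = 442.9213 / 8 = 55.3652
Σ(R_m − R̄_m)² = 464.7788  ⇒  Var(R_m) = 464.7788 / 8 = 58.0974
β = Cov / Var(R_m) = 55.3652 / 58.0974 = 0.9530
MRP = 9.62% − 2.01% = 7.61%
E(R) = R_f + β × MRP = 2.01% + 0.9530 × 7.61% = 9.26%

9.26%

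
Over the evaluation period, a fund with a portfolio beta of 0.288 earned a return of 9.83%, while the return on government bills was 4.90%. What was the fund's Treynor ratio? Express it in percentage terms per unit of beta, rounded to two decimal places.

17.12%

Treynor = (R_P − R_f) / β_P = (9.83% − 4.90%) / 0.2880 = 4.93% / 0.2880 = 17.12%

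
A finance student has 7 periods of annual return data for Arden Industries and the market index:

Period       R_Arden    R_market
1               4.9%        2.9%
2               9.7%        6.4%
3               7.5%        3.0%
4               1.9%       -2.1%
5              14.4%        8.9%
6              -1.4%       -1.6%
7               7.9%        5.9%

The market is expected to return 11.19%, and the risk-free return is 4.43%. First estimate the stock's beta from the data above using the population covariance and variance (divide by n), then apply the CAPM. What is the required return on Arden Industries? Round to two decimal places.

12.57%

Mean R_i = (4.9 + 9.7 + 7.5 + 1.9 + 14.4 − 1.4 + 7.9) / 7 = 6.4143%
Mean R_m = (2.9 + 6.4 + 3.0 − 2.1 + 8.9 − 1.6 + 5.9) / 7 = 3.3429%
Σ(R_i − R̄_i)(R_m − R̄_m) = 121.7157  ⇒  Cov = 121.7157 / 7 = 17.3880
Σ(R_m − R̄_m)² = 101.1371  ⇒  Var(R_m) = 101.1371 / 7 = 14.4482
β = Cov / Var(R_m) = 17.3880 / 14.4482 = 1.2035
MRP = 11.19% − 4.43% = 6.76%
E(R) = R_f + β × MRP = 4.43% + 1.2035 × 6.76% = 12.57%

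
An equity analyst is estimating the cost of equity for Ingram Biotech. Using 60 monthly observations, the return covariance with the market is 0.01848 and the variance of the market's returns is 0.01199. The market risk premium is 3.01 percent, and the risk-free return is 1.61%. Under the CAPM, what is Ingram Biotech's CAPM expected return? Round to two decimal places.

6.25%

β = Cov(R_i, R_m) / Var(R_m) = 0.01848 / 0.01199 = 1.5413
E(R) = R_f + β × MRP = 1.61% + 1.5413 × 3.01% = 6.25%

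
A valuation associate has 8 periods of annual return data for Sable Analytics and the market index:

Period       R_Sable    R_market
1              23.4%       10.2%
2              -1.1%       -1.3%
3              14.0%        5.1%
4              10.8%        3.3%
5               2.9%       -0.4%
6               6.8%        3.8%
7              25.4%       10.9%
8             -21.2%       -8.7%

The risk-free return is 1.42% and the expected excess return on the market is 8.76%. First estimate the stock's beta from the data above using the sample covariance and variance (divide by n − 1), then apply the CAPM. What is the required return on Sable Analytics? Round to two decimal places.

Mean R_i = (23.4 − 1.1 + 14.0 + 10.8 + 2.9 + 6.8 + 25.4 − 21.2) / 8 = 7.6250%
Mean R_m = (10.2 − 1.3 + 5.1 + 3.3 − 0.4 + 3.8 + 10.9 − 8.7) / 8 = 2.8625%
Σ(R_i − R̄_i)(R_m − R̄_m) = 658.5175  ⇒  Cov = 658.5175 / 7 = 94.0739
Σ(R_m − R̄_m)² = 286.1788  ⇒  Var(R_m) = 286.1788 / 7 = 40.8827
β = Cov / Var(R_m) = 94.0739 / 40.8827 = 2.3011
E(R) = R_f + β × MRP = 1.42% + 2.3011 × 8.76% = 21.58%

21.58%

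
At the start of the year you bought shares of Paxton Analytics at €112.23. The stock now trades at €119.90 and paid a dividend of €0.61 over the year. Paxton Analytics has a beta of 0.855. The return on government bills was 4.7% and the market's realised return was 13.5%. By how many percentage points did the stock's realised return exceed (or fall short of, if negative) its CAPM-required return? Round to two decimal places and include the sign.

Realised HPR = (P1 + D1 − P0) / P0 = (119.90 + 0.61 − 112.23) / 112.23 = 8.28 / 112.23 = 7.3777%
MRP = 13.5% − 4.7% = 8.80%
CAPM required = R_f + β·MRP = 4.7% + 0.855 × 8.8% = 12.2240%
α = realised − required = 7.3777% − 12.2240% = -4.85%

-4.85%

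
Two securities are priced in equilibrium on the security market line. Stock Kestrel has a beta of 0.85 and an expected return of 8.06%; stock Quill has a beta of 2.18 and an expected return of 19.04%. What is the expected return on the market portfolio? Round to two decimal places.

9.30%

Both satisfy E(R) = R_f + β·MRP, so the slope of the SML is
MRP = (19.04% − 8.06%) / (2.18 − 0.85) = 10.98% / 1.33 = 8.2556%
R_f = E(R_Kestrel) − β_Kestrel·MRP = 8.06% − 0.85 × 8.2556% = 1.0427%
E(R_m) = R_f + MRP = 1.0427% + 8.2556% = 9.30%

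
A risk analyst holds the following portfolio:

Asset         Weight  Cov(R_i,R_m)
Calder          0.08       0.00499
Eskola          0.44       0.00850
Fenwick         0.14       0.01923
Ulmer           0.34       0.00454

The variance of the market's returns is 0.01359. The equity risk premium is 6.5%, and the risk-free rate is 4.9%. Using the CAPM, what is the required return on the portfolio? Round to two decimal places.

β_Calder = 0.00499 / 0.01359 = 0.3672
β_Eskola = 0.00850 / 0.01359 = 0.6255
β_Fenwick = 0.01923 / 0.01359 = 1.4150
β_Ulmer = 0.00454 / 0.01359 = 0.3341
β_P = Σ w_i β_i = 0.08×0.3672 + 0.44×0.6255 + 0.14×1.4150 + 0.34×0.3341 = 0.6163
E(R_P) = R_f + β_P × MRP = 4.9% + 0.6163 × 6.5% = 8.91%

8.91%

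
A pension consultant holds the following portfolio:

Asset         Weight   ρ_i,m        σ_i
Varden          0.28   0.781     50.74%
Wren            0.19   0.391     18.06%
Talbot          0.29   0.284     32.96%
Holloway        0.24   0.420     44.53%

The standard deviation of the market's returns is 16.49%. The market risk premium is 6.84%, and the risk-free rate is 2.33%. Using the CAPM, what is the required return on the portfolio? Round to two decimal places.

10.48%

β_Varden = 0.781 × 50.74% / 16.49% = 2.4031
β_Wren = 0.391 × 18.06% / 16.49% = 0.4282
β_Talbot = 0.284 × 32.96% / 16.49% = 0.5677
β_Holloway = 0.420 × 44.53% / 16.49% = 1.1342
β_P = Σ w_i β_i = 0.28×2.4031 + 0.19×0.4282 + 0.29×0.5677 + 0.24×1.1342 = 1.1911
E(R_P) = R_f + β_P × MRP = 2.33% + 1.1911 × 6.84% = 10.48%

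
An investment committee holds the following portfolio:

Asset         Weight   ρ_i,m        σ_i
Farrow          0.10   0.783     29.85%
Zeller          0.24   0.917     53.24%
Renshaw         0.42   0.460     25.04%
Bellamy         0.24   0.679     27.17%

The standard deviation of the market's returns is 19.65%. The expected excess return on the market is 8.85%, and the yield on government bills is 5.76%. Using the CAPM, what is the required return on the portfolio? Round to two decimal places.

16.26%

β_Farrow = 0.783 × 29.85% / 19.65% = 1.1894
β_Zeller = 0.917 × 53.24% / 19.65% = 2.4845
β_Renshaw = 0.460 × 25.04% / 19.65% = 0.5862
β_Bellamy = 0.679 × 27.17% / 19.65% = 0.9389
β_P = Σ w_i β_i = 0.10×1.1894 + 0.24×2.4845 + 0.42×0.5862 + 0.24×0.9389 = 1.1868
E(R_P) = R_f + β_P × MRP = 5.76% + 1.1868 × 8.85% = 16.26%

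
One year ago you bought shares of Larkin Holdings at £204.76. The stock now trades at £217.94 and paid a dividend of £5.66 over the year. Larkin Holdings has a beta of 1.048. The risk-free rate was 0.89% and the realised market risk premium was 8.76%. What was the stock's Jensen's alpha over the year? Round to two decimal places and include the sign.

-0.87%

Realised HPR = (P1 + D1 − P0) / P0 = (217.94 + 5.66 − 204.76) / 204.76 = 18.84 / 204.76 = 9.2010%
CAPM required = R_f + β·MRP = 0.89% + 1.048 × 8.76% = 10.07048%
α = realised − required = 9.2010% − 10.07048% = -0.87%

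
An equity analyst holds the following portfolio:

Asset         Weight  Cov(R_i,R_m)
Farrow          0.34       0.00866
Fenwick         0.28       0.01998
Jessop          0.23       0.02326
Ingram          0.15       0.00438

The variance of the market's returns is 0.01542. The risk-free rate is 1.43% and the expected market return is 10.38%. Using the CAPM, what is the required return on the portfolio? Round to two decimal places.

β_Farrow = 0.00866 / 0.01542 = 0.5616
β_Fenwick = 0.01998 / 0.01542 = 1.2957
β_Jessop = 0.02326 / 0.01542 = 1.5084
β_Ingram = 0.00438 / 0.01542 = 0.2840
β_P = Σ w_i β_i = 0.34×0.5616 + 0.28×1.2957 + 0.23×1.5084 + 0.15×0.2840 = 0.9433
MRP = 10.38% − 1.43% = 8.95%
E(R_P) = R_f + β_P × MRP = 1.43% + 0.9433 × 8.95% = 9.87%

9.87%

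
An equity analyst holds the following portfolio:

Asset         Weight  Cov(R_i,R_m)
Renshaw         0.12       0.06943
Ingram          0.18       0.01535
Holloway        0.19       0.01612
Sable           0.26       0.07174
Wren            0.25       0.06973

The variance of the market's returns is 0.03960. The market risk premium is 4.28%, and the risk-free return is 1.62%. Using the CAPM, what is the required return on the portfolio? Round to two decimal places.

7.05%

β_Renshaw = 0.06943 / 0.03960 = 1.7533
β_Ingram = 0.01535 / 0.03960 = 0.3876
β_Holloway = 0.01612 / 0.03960 = 0.4071
β_Sable = 0.07174 / 0.03960 = 1.8116
β_Wren = 0.06973 / 0.03960 = 1.7609
β_P = Σ w_i β_i = 0.12×1.7533 + 0.18×0.3876 + 0.19×0.4071 + 0.26×1.8116 + 0.25×1.7609 = 1.2688
E(R_P) = R_f + β_P × MRP = 1.62% + 1.2688 × 4.28% = 7.05%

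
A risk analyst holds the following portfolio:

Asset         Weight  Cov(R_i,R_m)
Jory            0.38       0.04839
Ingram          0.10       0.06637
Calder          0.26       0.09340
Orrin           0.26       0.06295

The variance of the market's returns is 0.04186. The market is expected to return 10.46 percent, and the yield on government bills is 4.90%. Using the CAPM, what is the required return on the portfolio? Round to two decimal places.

β_Jory = 0.04839 / 0.04186 = 1.1560
β_Ingram = 0.06637 / 0.04186 = 1.5855
β_Calder = 0.09340 / 0.04186 = 2.2312
β_Orrin = 0.06295 / 0.04186 = 1.5038
β_P = Σ w_i β_i = 0.38×1.1560 + 0.10×1.5855 + 0.26×2.2312 + 0.26×1.5038 = 1.5689
MRP = 10.46% − 4.90% = 5.56%
E(R_P) = R_f + β_P × MRP = 4.90% + 1.5689 × 5.56% = 13.62%

13.62%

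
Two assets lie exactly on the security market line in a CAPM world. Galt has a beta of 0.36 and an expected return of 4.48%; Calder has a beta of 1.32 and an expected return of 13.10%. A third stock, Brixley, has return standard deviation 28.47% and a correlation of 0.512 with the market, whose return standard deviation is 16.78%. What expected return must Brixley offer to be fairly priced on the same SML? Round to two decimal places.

9.05%

MRP = (13.10% − 4.48%) / (1.32 − 0.36) = 8.9792%
R_f = 4.48% − 0.36 × 8.9792% = 1.2475%
β_Brixley = ρ·σ_i/σ_m = 0.512 × 28.47 / 16.78 = 0.8687
E(R_Brixley) = R_f + β × MRP = 1.2475% + 0.8687 × 8.9792% = 9.05%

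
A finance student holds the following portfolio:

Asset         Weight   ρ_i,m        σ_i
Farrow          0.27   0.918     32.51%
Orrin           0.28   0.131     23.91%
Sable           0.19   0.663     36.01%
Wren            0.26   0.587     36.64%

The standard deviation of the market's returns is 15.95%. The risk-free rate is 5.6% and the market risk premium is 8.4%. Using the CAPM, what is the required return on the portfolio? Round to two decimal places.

β_Farrow = 0.918 × 32.51% / 15.95% = 1.8711
β_Orrin = 0.131 × 23.91% / 15.95% = 0.1964
β_Sable = 0.663 × 36.01% / 15.95% = 1.4968
β_Wren = 0.587 × 36.64% / 15.95% = 1.3484
β_P = Σ w_i β_i = 0.27×1.8711 + 0.28×0.1964 + 0.19×1.4968 + 0.26×1.3484 = 1.1952
E(R_P) = R_f + β_P × MRP = 5.6% + 1.1952 × 8.4% = 15.64%

15.64%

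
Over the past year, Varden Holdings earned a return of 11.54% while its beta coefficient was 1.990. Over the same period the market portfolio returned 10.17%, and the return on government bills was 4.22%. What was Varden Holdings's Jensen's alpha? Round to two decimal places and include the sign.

-4.52%

Market excess return = 10.17% − 4.22% = 5.95%
CAPM benchmark = R_f + β(R_m − R_f) = 4.22% + 1.990 × 5.95% = 16.06050%
α = actual − benchmark = 11.54% − 16.06050% = -4.52%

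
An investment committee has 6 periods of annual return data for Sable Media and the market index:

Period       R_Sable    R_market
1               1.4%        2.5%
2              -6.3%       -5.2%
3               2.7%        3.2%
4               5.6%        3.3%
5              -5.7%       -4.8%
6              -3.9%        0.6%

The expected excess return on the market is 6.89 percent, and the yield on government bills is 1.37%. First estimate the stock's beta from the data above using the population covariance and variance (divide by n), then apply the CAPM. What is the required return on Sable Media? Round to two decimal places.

9.16%

Mean R_i = (1.4 − 6.3 + 2.7 + 5.6 − 5.7 − 3.9) / 6 = -1.0333%
Mean R_m = (2.5 − 5.2 + 3.2 + 3.3 − 4.8 + 0.6) / 6 = -0.0667%
Σ(R_i − R̄_i)(R_m − R̄_m) = 87.9867  ⇒  Cov = 87.9867 / 6 = 14.6645
Σ(R_m − R̄_m)² = 77.7933  ⇒  Var(R_m) = 77.7933 / 6 = 12.9656
β = Cov / Var(R_m) = 14.6645 / 12.9656 = 1.1310
E(R) = R_f + β × MRP = 1.37% + 1.1310 × 6.89% = 9.16%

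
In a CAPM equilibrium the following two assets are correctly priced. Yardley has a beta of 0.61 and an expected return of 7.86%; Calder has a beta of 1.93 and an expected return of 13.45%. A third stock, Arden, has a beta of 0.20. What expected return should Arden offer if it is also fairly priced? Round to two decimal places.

MRP (SML slope) = (13.45% − 7.86%) / (1.93 − 0.61) = 5.59% / 1.32 = 4.2348%
R_f (intercept) = 7.86% − 0.61 × 4.2348% = 5.2768%
E(R_Arden) = R_f + β × MRP = 5.2768% + 0.20 × 4.2348% = 6.12%

6.12%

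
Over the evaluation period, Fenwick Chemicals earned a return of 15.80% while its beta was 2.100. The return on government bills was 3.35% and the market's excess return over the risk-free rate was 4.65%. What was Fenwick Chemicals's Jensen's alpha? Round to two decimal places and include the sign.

CAPM benchmark = R_f + β(R_m − R_f) = 3.35% + 2.100 × 4.65% = 13.11500%
α = actual − benchmark = 15.80% − 13.11500% = +2.69%

+2.69%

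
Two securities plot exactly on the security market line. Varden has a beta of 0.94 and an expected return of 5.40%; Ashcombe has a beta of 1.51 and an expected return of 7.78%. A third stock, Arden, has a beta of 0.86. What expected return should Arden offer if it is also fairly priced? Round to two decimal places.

MRP (SML slope) = (7.78% − 5.40%) / (1.51 − 0.94) = 2.38% / 0.57 = 4.1754%
R_f (intercept) = 5.40% − 0.94 × 4.1754% = 1.4751%
E(R_Arden) = R_f + β × MRP = 1.4751% + 0.86 × 4.1754% = 5.07%

5.07%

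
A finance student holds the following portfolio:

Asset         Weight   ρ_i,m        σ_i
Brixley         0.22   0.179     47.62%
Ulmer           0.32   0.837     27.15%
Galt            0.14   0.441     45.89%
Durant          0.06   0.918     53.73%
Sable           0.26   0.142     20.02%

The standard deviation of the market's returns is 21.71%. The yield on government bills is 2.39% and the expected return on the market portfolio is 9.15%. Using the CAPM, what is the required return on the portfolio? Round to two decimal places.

7.27%

β_Brixley = 0.179 × 47.62% / 21.71% = 0.3926
β_Ulmer = 0.837 × 27.15% / 21.71% = 1.0467
β_Galt = 0.441 × 45.89% / 21.71% = 0.9322
β_Durant = 0.918 × 53.73% / 21.71% = 2.2720
β_Sable = 0.142 × 20.02% / 21.71% = 0.1309
β_P = Σ w_i β_i = 0.22×0.3926 + 0.32×1.0467 + 0.14×0.9322 + 0.06×2.2720 + 0.26×0.1309 = 0.7222
MRP = 9.15% − 2.39% = 6.76%
E(R_P) = R_f + β_P × MRP = 2.39% + 0.7222 × 6.76% = 7.27%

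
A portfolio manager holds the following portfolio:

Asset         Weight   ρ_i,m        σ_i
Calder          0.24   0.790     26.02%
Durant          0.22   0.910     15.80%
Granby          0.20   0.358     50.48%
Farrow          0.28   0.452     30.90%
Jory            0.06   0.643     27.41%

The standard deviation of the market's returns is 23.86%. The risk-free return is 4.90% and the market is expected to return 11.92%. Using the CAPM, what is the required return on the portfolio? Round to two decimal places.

9.81%

β_Calder = 0.790 × 26.02% / 23.86% = 0.8615
β_Durant = 0.910 × 15.80% / 23.86% = 0.6026
β_Granby = 0.358 × 50.48% / 23.86% = 0.7574
β_Farrow = 0.452 × 30.90% / 23.86% = 0.5854
β_Jory = 0.643 × 27.41% / 23.86% = 0.7387
β_P = Σ w_i β_i = 0.24×0.8615 + 0.22×0.6026 + 0.20×0.7574 + 0.28×0.5854 + 0.06×0.7387 = 0.6990
MRP = 11.92% − 4.90% = 7.02%
E(R_P) = R_f + β_P × MRP = 4.90% + 0.6990 × 7.02% = 9.81%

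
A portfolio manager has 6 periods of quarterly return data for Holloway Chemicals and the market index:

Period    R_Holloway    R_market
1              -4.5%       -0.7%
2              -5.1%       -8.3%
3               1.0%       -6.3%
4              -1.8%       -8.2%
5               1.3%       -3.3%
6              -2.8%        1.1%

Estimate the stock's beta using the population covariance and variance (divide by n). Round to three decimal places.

-0.056

Mean R_i = (-4.5 − 5.1 + 1.0 − 1.8 + 1.3 − 2.8) / 6 = -1.9833%
Mean R_m = (-0.7 − 8.3 − 6.3 − 8.2 − 3.3 + 1.1) / 6 = -4.2833%
Σ(R_i − R̄_i)(R_m − R̄_m) = -4.4017  ⇒  Cov = -4.4017 / 6 = -0.7336
Σ(R_m − R̄_m)² = 78.3283  ⇒  Var(R_m) = 78.3283 / 6 = 13.0547
β = Cov / Var(R_m) = -0.7336 / 13.0547 = -0.0562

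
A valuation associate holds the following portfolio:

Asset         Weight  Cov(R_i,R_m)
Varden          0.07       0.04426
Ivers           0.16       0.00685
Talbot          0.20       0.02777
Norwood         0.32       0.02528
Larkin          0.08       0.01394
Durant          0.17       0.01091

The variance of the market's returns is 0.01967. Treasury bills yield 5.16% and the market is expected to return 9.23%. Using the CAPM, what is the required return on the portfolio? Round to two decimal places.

9.47%

β_Varden = 0.04426 / 0.01967 = 2.2501
β_Ivers = 0.00685 / 0.01967 = 0.3482
β_Talbot = 0.02777 / 0.01967 = 1.4118
β_Norwood = 0.02528 / 0.01967 = 1.2852
β_Larkin = 0.01394 / 0.01967 = 0.7087
β_Durant = 0.01091 / 0.01967 = 0.5547
β_P = Σ w_i β_i = 0.07×2.2501 + 0.16×0.3482 + 0.20×1.4118 + 0.32×1.2852 + 0.08×0.7087 + 0.17×0.5547 = 1.0578
MRP = 9.23% − 5.16% = 4.07%
E(R_P) = R_f + β_P × MRP = 5.16% + 1.0578 × 4.07% = 9.47%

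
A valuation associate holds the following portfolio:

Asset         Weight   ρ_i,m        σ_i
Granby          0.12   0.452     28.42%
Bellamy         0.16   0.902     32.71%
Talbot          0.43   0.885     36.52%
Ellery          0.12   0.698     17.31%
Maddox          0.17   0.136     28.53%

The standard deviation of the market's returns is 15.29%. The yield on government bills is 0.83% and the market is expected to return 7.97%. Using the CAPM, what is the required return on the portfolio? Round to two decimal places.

11.23%

β_Granby = 0.452 × 28.42% / 15.29% = 0.8401
β_Bellamy = 0.902 × 32.71% / 15.29% = 1.9297
β_Talbot = 0.885 × 36.52% / 15.29% = 2.1138
β_Ellery = 0.698 × 17.31% / 15.29% = 0.7902
β_Maddox = 0.136 × 28.53% / 15.29% = 0.2538
β_P = Σ w_i β_i = 0.12×0.8401 + 0.16×1.9297 + 0.43×2.1138 + 0.12×0.7902 + 0.17×0.2538 = 1.4565
MRP = 7.97% − 0.83% = 7.14%
E(R_P) = R_f + β_P × MRP = 0.83% + 1.4565 × 7.14% = 11.23%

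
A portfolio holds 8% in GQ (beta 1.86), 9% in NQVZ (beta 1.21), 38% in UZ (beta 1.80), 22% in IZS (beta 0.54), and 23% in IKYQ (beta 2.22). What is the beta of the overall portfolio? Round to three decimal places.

β_P = Σ w_i β_i = 0.08×1.86 + 0.09×1.21 + 0.38×1.80 + 0.22×0.54 + 0.23×2.22 = 1.5711

1.571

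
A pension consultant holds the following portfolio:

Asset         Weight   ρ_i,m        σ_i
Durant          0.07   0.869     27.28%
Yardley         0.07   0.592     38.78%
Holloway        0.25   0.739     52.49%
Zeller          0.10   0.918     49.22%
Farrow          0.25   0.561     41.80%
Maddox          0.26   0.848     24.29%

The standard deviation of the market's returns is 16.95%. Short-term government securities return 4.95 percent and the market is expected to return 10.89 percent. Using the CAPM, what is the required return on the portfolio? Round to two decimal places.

15.01%

β_Durant = 0.869 × 27.28% / 16.95% = 1.3986
β_Yardley = 0.592 × 38.78% / 16.95% = 1.3544
β_Holloway = 0.739 × 52.49% / 16.95% = 2.2885
β_Zeller = 0.918 × 49.22% / 16.95% = 2.6657
β_Farrow = 0.561 × 41.80% / 16.95% = 1.3835
β_Maddox = 0.848 × 24.29% / 16.95% = 1.2152
β_P = Σ w_i β_i = 0.07×1.3986 + 0.07×1.3544 + 0.25×2.2885 + 0.10×2.6657 + 0.25×1.3835 + 0.26×1.2152 = 1.6932
MRP = 10.89% − 4.95% = 5.94%
E(R_P) = R_f + β_P × MRP = 4.95% + 1.6932 × 5.94% = 15.01%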